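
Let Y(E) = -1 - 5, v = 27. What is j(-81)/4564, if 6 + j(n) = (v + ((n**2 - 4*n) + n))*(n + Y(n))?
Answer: -594303/4564 ≈ -130.22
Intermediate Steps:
Y(E) = -6
j(n) = -6 + (-6 + n)*(27 + n**2 - 3*n) (j(n) = -6 + (27 + ((n**2 - 4*n) + n))*(n - 6) = -6 + (27 + (n**2 - 3*n))*(-6 + n) = -6 + (27 + n**2 - 3*n)*(-6 + n) = -6 + (-6 + n)*(27 + n**2 - 3*n))
j(-81)/4564 = (-168 + (-81)**3 - 9*(-81)**2 + 45*(-81))/4564 = (-168 - 531441 - 9*6561 - 3645)*(1/4564) = (-168 - 531441 - 59049 - 3645)*(1/4564) = -594303*1/4564 = -594303/4564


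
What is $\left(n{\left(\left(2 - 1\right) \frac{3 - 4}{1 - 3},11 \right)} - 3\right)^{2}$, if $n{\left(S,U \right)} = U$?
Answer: $64$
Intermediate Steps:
$\left(n{\left(\left(2 - 1\right) \frac{3 - 4}{1 - 3},11 \right)} - 3\right)^{2} = \left(11 - 3\right)^{2} = 8^{2} = 64$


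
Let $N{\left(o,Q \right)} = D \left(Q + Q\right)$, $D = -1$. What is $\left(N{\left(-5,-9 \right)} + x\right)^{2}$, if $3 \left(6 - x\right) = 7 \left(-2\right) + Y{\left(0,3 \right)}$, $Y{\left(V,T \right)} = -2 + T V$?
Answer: $\frac{7744}{9} \approx 860.44$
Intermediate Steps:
$x = \frac{34}{3}$ ($x = 6 - \frac{7 \left(-2\right) + \left(-2 + 3 \cdot 0\right)}{3} = 6 - \frac{-14 + \left(-2 + 0\right)}{3} = 6 - \frac{-14 - 2}{3} = 6 - - \frac{16}{3} = 6 + \frac{16}{3} = \frac{34}{3} \approx 11.333$)
$N{\left(o,Q \right)} = - 2 Q$ ($N{\left(o,Q \right)} = - (Q + Q) = - 2 Q$)
$\left(N{\left(-5,-9 \right)} + x\right)^{2} = \left(\left(-2\right) \left(-9\right) + \frac{34}{3}\right)^{2} = \left(18 + \frac{34}{3}\right)^{2} = \left(\frac{88}{3}\right)^{2} = \frac{7744}{9}$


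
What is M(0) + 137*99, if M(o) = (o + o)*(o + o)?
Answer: 13563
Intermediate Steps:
M(o) = 4*o**2 (M(o) = (2*o)*(2*o) = 4*o**2)
M(0) + 137*99 = 4*0**2 + 137*99 = 4*0 + 13563 = 0 + 13563 = 13563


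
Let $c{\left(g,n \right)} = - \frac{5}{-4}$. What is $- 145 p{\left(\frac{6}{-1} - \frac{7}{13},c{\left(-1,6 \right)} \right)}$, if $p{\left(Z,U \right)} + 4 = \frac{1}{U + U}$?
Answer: $522$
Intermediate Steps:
$c{\left(g,n \right)} = \frac{5}{4}$ ($c{\left(g,n \right)} = \left(-5\right) \left(- \frac{1}{4}\right) = \frac{5}{4}$)
$p{\left(Z,U \right)} = -4 + \frac{1}{2 U}$ ($p{\left(Z,U \right)} = -4 + \frac{1}{U + U} = -4 + \frac{1}{2 U}$)
$- 145 p{\left(\frac{6}{-1} - \frac{7}{13},c{\left(-1,6 \right)} \right)} = - 145 \left(-4 + \frac{1}{2 \cdot \frac{5}{4}}\right) = - 145 \left(-4 + \frac{1}{2} \cdot \frac{4}{5}\right) = - 145 \left(-4 + \frac{2}{5}\right) = \left(-145\right) \left(- \frac{18}{5}\right) = 522$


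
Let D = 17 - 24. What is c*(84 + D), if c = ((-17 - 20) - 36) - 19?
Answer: -7084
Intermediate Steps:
c = -92 (c = (-37 - 36) - 19 = -73 - 19 = -92)
D = -7
c*(84 + D) = -92*(84 - 7) = -92*77 = -7084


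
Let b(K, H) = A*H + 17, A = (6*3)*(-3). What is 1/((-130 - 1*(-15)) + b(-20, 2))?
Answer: -1/206 ≈ -0.0048544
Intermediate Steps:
A = -54 (A = 18*(-3) = -54)
b(K, H) = 17 - 54*H (b(K, H) = -54*H + 17 = 17 - 54*H)
1/((-130 - 1*(-15)) + b(-20, 2)) = 1/((-130 - 1*(-15)) + (17 - 54*2)) = 1/((-130 + 15) + (17 - 108)) = 1/(-115 - 91) = 1/(-206) = -1/206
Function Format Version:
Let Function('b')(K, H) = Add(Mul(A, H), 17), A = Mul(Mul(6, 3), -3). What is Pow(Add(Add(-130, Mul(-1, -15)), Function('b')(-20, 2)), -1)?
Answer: Rational(-1, 206) ≈ -0.0048544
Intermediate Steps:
A = -54 (A = Mul(18, -3) = -54)
Function('b')(K, H) = Add(17, Mul(-54, H)) (Function('b')(K, H) = Add(Mul(-54, H), 17) = Add(17, Mul(-54, H)))
Pow(Add(Add(-130, Mul(-1, -15)), Function('b')(-20, 2)), -1) = Pow(Add(Add(-130, Mul(-1, -15)), Add(17, Mul(-54, 2))), -1) = Pow(Add(Add(-130, 15), Add(17, -108)), -1) = Pow(Add(-115, -91), -1) = Pow(-206, -1) = Rational(-1, 206)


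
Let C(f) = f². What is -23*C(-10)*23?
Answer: -52900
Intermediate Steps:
-23*C(-10)*23 = -23*(-10)²*23 = -23*100*23 = -2300*23 = -52900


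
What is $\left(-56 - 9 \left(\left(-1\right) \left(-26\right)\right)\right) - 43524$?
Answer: $-43814$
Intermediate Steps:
$\left(-56 - 9 \left(\left(-1\right) \left(-26\right)\right)\right) - 43524 = \left(-56 - 234\right) - 43524 = -290 - 43524 = -43814$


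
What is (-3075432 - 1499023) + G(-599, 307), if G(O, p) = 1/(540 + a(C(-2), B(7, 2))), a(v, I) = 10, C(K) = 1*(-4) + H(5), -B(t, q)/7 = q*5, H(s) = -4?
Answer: -2515950249/550 ≈ -4.5745e+6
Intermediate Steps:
B(t, q) = -35*q (B(t, q) = -7*q*5 = -35*q)
C(K) = -8 (C(K) = 1*(-4) - 4 = -4 - 4 = -8)
G(O, p) = 1/550 (G(O, p) = 1/(540 + 10) = 1/550)
(-3075432 - 1499023) + G(-599, 307) = (-3075432 - 1499023) + 1/550 = -4574455 + 1/550 = -2515950249/550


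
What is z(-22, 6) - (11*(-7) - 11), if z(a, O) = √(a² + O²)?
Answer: 88 + 2*√130 ≈ 110.80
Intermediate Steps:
z(a, O) = √(O² + a²)
z(-22, 6) - (11*(-7) - 11) = √(6² + (-22)²) - (11*(-7) - 11) = √(36 + 484) - (-77 - 11) = √520 - 1*(-88) = 2*√130 + 88 = 88 + 2*√130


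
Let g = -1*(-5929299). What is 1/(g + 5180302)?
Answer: 1/11109601 ≈ 9.0012e-8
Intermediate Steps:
g = 5929299
1/(g + 5180302) = 1/(5929299 + 5180302) = 1/11109601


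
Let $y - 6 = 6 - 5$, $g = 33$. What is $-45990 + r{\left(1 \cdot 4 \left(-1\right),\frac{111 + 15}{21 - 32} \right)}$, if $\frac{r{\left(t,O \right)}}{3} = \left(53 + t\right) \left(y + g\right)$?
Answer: $-40110$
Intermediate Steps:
$y = 7$ ($y = 6 + \left(6 - 5\right) = 6 + 1 = 7$)
$r{\left(t,O \right)} = 6360 + 120 t$ ($r{\left(t,O \right)} = 3 \left(53 + t\right) \left(7 + 33\right) = 3 \left(53 + t\right) 40 = 3 \left(2120 + 40 t\right) = 6360 + 120 t$)
$-45990 + r{\left(1 \cdot 4 \left(-1\right),\frac{111 + 15}{21 - 32} \right)} = -45990 + \left(6360 + 120 \cdot 1 \cdot 4 \left(-1\right)\right) = -45990 + \left(6360 + 120 \cdot 4 \left(-1\right)\right) = -45990 + \left(6360 + 120 \left(-4\right)\right) = -45990 + \left(6360 - 480\right) = -45990 + 5880 = -40110$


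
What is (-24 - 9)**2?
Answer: 1089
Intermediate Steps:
(-24 - 9)**2 = (-33)**2 = 1089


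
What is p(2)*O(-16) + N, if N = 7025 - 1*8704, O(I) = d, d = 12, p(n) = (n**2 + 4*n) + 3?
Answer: -1499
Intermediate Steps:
p(n) = 3 + n**2 + 4*n
O(I) = 12
N = -1679 (N = 7025 - 8704 = -1679)
p(2)*O(-16) + N = (3 + 2**2 + 4*2)*12 - 1679 = (3 + 4 + 8)*12 - 1679 = 15*12 - 1679 = 180 - 1679 = -1499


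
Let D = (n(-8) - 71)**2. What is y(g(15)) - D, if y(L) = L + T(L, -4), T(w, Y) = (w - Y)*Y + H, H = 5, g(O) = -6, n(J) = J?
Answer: -6234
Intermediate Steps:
D = 6241 (D = (-8 - 71)**2 = (-79)**2 = 6241)
T(w, Y) = 5 + Y*(w - Y) (T(w, Y) = (w - Y)*Y + 5 = Y*(w - Y) + 5 = 5 + Y*(w - Y))
y(L) = -11 - 3*L (y(L) = L + (5 - 1*(-4)**2 - 4*L) = L + (5 - 1*16 - 4*L) = L + (5 - 16 - 4*L) = L + (-11 - 4*L) = -11 - 3*L)
y(g(15)) - D = (-11 - 3*(-6)) - 1*6241 = (-11 + 18) - 6241 = 7 - 6241 = -6234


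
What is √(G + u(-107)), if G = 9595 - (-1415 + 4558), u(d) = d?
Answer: 3*√705 ≈ 79.656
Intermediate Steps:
G = 6452 (G = 9595 - 1*3143 = 9595 - 3143 = 6452)
√(G + u(-107)) = √(6452 - 107) = √6345 = 3*√705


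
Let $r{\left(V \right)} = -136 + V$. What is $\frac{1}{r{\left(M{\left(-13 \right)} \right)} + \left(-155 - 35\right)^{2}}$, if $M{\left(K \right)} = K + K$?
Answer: $\frac{1}{35938} \approx 2.7826 \cdot 10^{-5}$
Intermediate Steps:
$M{\left(K \right)} = 2 K$
$\frac{1}{r{\left(M{\left(-13 \right)} \right)} + \left(-155 - 35\right)^{2}} = \frac{1}{\left(-136 + 2 \left(-13\right)\right) + \left(-155 - 35\right)^{2}} = \frac{1}{\left(-136 - 26\right) + \left(-190\right)^{2}} = \frac{1}{-162 + 36100} = \frac{1}{35938}$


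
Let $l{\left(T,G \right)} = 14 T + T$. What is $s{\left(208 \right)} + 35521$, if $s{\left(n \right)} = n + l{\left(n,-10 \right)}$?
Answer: $38849$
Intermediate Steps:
$l{\left(T,G \right)} = 15 T$
$s{\left(n \right)} = 16 n$ ($s{\left(n \right)} = n + 15 n = 16 n$)
$s{\left(208 \right)} + 35521 = 16 \cdot 208 + 35521 = 3328 + 35521 = 38849$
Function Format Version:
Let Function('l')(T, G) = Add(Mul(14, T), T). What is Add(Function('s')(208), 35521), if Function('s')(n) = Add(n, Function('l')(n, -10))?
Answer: 38849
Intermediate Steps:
Function('l')(T, G) = Mul(15, T)
Function('s')(n) = Mul(16, n) (Function('s')(n) = Add(n, Mul(15, n)) = Mul(16, n))
Add(Function('s')(208), 35521) = Add(Mul(16, 208), 35521) = Add(3328, 35521) = 38849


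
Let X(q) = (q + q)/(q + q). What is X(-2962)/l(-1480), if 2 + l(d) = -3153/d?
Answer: 1480/193 ≈ 7.6684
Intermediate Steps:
X(q) = 1 (X(q) = (2*q)/((2*q)) = (2*q)*(1/(2*q)) = 1)
l(d) = -2 - 3153/d
X(-2962)/l(-1480) = 1/(-2 - 3153/(-1480)) = 1/(-2 - 3153*(-1/1480)) = 1/(-2 + 3153/1480) = 1/(193/1480) = 1*(1480/193) = 1480/193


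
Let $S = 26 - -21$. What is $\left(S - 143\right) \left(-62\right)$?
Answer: $5952$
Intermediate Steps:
$S = 47$ ($S = 26 + 21 = 47$)
$\left(S - 143\right) \left(-62\right) = \left(47 - 143\right) \left(-62\right) = \left(-96\right) \left(-62\right) = 5952$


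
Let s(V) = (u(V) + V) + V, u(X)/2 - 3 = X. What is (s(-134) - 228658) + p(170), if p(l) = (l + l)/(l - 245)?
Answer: -3437888/15 ≈ -2.2919e+5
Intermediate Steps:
u(X) = 6 + 2*X
p(l) = 2*l/(-245 + l) (p(l) = (2*l)/(-245 + l) = 2*l/(-245 + l))
s(V) = 6 + 4*V (s(V) = ((6 + 2*V) + V) + V = (6 + 3*V) + V = 6 + 4*V)
(s(-134) - 228658) + p(170) = ((6 + 4*(-134)) - 228658) + 2*170/(-245 + 170) = ((6 - 536) - 228658) + 2*170/(-75) = (-530 - 228658) + 2*170*(-1/75) = -229188 - 68/15 = -3437888/15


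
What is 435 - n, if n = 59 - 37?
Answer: 413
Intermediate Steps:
n = 22
435 - n = 435 - 1*22 = 435 - 22 = 413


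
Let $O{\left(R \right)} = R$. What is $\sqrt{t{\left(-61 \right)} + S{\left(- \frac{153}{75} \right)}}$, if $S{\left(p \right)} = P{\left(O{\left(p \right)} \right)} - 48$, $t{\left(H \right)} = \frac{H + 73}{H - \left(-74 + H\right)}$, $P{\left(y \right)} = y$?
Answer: $\frac{13 i \sqrt{10101}}{185} \approx 7.0624 i$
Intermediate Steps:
$t{\left(H \right)} = \frac{73}{74} + \frac{H}{74}$ ($t{\left(H \right)} = \frac{73 + H}{74} = \left(73 + H\right) \frac{1}{74} = \frac{73}{74} + \frac{H}{74}$)
$S{\left(p \right)} = -48 + p$ ($S{\left(p \right)} = p - 48 = -48 + p$)
$\sqrt{t{\left(-61 \right)} + S{\left(- \frac{153}{75} \right)}} = \sqrt{\left(\frac{73}{74} + \frac{1}{74} \left(-61\right)\right) - \left(48 + \frac{153}{75}\right)} = \sqrt{\left(\frac{73}{74} - \frac{61}{74}\right) - \frac{1251}{25}} = \sqrt{\frac{6}{37} - \frac{1251}{25}} = \sqrt{- \frac{46137}{925}} = \frac{13 i \sqrt{10101}}{185}$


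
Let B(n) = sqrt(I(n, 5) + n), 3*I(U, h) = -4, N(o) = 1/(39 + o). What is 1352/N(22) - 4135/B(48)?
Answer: 82472 - 827*sqrt(105)/14 ≈ 81867.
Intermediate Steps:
I(U, h) = -4/3 (I(U, h) = (1/3)*(-4) = -4/3)
B(n) = sqrt(-4/3 + n)
1352/N(22) - 4135/B(48) = 1352/(1/(39 + 22)) - 4135*3/sqrt(-12 + 9*48) = 1352/(1/61) - 4135*3/sqrt(-12 + 432) = 1352/(1/61) - 4135*sqrt(105)/70 = 1352*61 - 4135*sqrt(105)/70 = 82472 - 4135*sqrt(105)/70 = 82472 - 827*sqrt(105)/14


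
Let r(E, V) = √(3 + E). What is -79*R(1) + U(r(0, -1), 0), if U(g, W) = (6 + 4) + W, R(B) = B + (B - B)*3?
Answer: -69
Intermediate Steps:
R(B) = B (R(B) = B + 0*3 = B + 0 = B)
U(g, W) = 10 + W
-79*R(1) + U(r(0, -1), 0) = -79*1 + (10 + 0) = -79 + 10 = -69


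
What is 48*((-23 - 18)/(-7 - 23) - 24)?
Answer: -5432/5 ≈ -1086.4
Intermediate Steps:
48*((-23 - 18)/(-7 - 23) - 24) = 48*(-41/(-30) - 24) = 48*(-41*(-1/30) - 24) = 48*(41/30 - 24) = 48*(-679/30) = -5432/5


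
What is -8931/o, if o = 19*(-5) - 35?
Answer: 687/10 ≈ 68.700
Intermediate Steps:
o = -130 (o = -95 - 35 = -130)
-8931/o = -8931/(-130) = -8931*(-1/130) = 687/10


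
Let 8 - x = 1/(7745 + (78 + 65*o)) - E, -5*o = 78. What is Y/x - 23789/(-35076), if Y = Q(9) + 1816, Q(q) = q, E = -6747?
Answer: 27321218747/67062172698 ≈ 0.40740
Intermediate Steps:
o = -78/5 (o = -⅕*78 = -78/5 ≈ -15.600)
Y = 1825 (Y = 9 + 1816 = 1825)
x = -45885852/6809 (x = 8 - (1/(7745 + (78 + 65*(-78/5))) - 1*(-6747)) = 8 - (1/(7745 + (78 - 1014)) + 6747) = 8 - (1/(7745 - 936) + 6747) = 8 - (1/6809 + 6747) = 8 - 1*45940324/6809 = 8 - 45940324/6809 = -45885852/6809 ≈ -6739.0)
Y/x - 23789/(-35076) = 1825/(-45885852/6809) - 23789/(-35076) = 1825*(-6809/45885852) - 23789*(-1/35076) = -12426425/45885852 + 23789/35076 = 27321218747/67062172698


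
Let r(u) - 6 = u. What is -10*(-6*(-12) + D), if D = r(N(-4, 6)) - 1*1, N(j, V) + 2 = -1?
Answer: -740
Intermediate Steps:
N(j, V) = -3 (N(j, V) = -2 - 1 = -3)
r(u) = 6 + u
D = 2 (D = (6 - 3) - 1*1 = 3 - 1 = 2)
-10*(-6*(-12) + D) = -10*(-6*(-12) + 2) = -10*(72 + 2) = -10*74 = -740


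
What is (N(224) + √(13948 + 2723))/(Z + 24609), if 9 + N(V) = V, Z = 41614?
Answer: 215/66223 + √16671/66223 ≈ 0.0051963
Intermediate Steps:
N(V) = -9 + V
(N(224) + √(13948 + 2723))/(Z + 24609) = ((-9 + 224) + √(13948 + 2723))/(41614 + 24609) = (215 + √16671)/66223 = (215 + √16671)*(1/66223) = 215/66223 + √16671/66223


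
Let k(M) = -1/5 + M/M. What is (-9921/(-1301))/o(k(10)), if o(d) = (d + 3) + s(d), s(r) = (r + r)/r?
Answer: 49605/37729 ≈ 1.3148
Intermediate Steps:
s(r) = 2 (s(r) = (2*r)/r = 2)
k(M) = 4/5 (k(M) = -1*1/5 + 1 = -1/5 + 1 = 4/5)
o(d) = 5 + d (o(d) = (d + 3) + 2 = (3 + d) + 2 = 5 + d)
(-9921/(-1301))/o(k(10)) = (-9921/(-1301))/(5 + 4/5) = (-9921*(-1/1301))/(29/5) = (9921/1301)*(5/29) = 49605/37729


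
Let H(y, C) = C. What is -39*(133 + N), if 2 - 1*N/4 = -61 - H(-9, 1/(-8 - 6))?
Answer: -105027/7 ≈ -15004.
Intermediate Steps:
N = 1762/7 (N = 8 - 4*(-61 - 1/(-8 - 6)) = 8 - 4*(-61 - 1/(-14)) = 8 - 4*(-61 - 1*(-1/14)) = 8 - 4*(-61 + 1/14) = 8 - 4*(-853/14) = 8 + 1706/7 = 1762/7 ≈ 251.71)
-39*(133 + N) = -39*(133 + 1762/7) = -39*2693/7 = -105027/7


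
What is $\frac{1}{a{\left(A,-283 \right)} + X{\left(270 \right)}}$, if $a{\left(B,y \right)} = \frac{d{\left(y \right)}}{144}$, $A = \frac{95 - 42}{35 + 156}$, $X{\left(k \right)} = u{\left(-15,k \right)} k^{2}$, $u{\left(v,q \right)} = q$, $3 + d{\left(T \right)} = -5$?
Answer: $\frac{18}{354293999} \approx 5.0805 \cdot 10^{-8}$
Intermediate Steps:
$d{\left(T \right)} = -8$ ($d{\left(T \right)} = -3 - 5 = -8$)
$X{\left(k \right)} = k^{3}$ ($X{\left(k \right)} = k k^{2} = k^{3}$)
$A = \frac{53}{191} \approx 0.27749$
$a{\left(B,y \right)} = - \frac{1}{18}$ ($a{\left(B,y \right)} = - \frac{8}{144} = \left(-8\right) \frac{1}{144} = - \frac{1}{18}$)
$\frac{1}{a{\left(A,-283 \right)} + X{\left(270 \right)}} = \frac{1}{- \frac{1}{18} + 270^{3}} = \frac{1}{- \frac{1}{18} + 19683000} = \frac{1}{\frac{354293999}{18}} = \frac{18}{354293999}$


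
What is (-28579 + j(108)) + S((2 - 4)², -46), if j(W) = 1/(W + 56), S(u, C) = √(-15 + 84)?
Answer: -4686955/164 + √69 ≈ -28571.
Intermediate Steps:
S(u, C) = √69
j(W) = 1/(56 + W)
(-28579 + j(108)) + S((2 - 4)², -46) = (-28579 + 1/(56 + 108)) + √69 = (-28579 + 1/164) + √69 = -4686955/164 + √69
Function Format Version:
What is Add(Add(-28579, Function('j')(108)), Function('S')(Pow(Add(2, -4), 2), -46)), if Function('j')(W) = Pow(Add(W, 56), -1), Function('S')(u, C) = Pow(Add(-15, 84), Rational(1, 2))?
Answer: Add(Rational(-4686955, 164), Pow(69, Rational(1, 2))) ≈ -28571.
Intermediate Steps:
Function('S')(u, C) = Pow(69, Rational(1, 2))
Function('j')(W) = Pow(Add(56, W), -1)
Add(Add(-28579, Function('j')(108)), Function('S')(Pow(Add(2, -4), 2), -46)) = Add(Add(-28579, Pow(Add(56, 108), -1)), Pow(69, Rational(1, 2))) = Add(Add(-28579, Pow(164, -1)), Pow(69, Rational(1, 2))) = Add(Add(-28579, Rational(1, 164)), Pow(69, Rational(1, 2))) = Add(Rational(-4686955, 164), Pow(69, Rational(1, 2)))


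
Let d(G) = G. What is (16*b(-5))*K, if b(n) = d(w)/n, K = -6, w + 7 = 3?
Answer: -384/5 ≈ -76.800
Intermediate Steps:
w = -4 (w = -7 + 3 = -4)
b(n) = -4/n
(16*b(-5))*K = (16*(-4/(-5)))*(-6) = (16*(-4*(-1/5)))*(-6) = (16*(4/5))*(-6) = (64/5)*(-6) = -384/5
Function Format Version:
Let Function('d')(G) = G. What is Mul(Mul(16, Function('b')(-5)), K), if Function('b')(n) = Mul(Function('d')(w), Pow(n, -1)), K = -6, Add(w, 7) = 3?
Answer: Rational(-384, 5) ≈ -76.800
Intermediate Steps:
w = -4 (w = Add(-7, 3) = -4)
Function('b')(n) = Mul(-4, Pow(n, -1))
Mul(Mul(16, Function('b')(-5)), K) = Mul(Mul(16, Mul(-4, Pow(-5, -1))), -6) = Mul(Mul(16, Mul(-4, Rational(-1, 5))), -6) = Mul(Mul(16, Rational(4, 5)), -6) = Mul(Rational(64, 5), -6) = Rational(-384, 5)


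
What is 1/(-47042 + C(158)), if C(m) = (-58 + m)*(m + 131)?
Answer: -1/18142 ≈ -5.5121e-5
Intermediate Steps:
C(m) = (-58 + m)*(131 + m)
1/(-47042 + C(158)) = 1/(-47042 + (-7598 + 158² + 73*158)) = 1/(-47042 + (-7598 + 24964 + 11534)) = 1/(-47042 + 28900) = 1/(-18142) = -1/18142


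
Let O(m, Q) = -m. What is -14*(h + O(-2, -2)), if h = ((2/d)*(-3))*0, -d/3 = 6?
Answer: -28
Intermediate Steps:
d = -18 (d = -3*6 = -18)
h = 0 (h = ((2/(-18))*(-3))*0 = ((2*(-1/18))*(-3))*0 = -⅑*(-3)*0 = (⅓)*0 = 0)
-14*(h + O(-2, -2)) = -14*(0 - 1*(-2)) = -14*(0 + 2) = -14*2 = -28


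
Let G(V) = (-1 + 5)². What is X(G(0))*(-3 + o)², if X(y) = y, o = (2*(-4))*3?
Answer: 11664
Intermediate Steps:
o = -24 (o = -8*3 = -24)
G(V) = 16 (G(V) = 4² = 16)
X(G(0))*(-3 + o)² = 16*(-3 - 24)² = 16*(-27)² = 16*729 = 11664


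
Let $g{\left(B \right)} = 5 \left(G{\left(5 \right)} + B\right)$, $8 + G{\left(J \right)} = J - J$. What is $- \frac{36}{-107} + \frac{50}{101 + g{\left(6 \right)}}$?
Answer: $\frac{8626}{9737} \approx 0.8859$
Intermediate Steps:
$G{\left(J \right)} = -8$ ($G{\left(J \right)} = -8 + \left(J - J\right) = -8 + 0 = -8$)
$g{\left(B \right)} = -40 + 5 B$ ($g{\left(B \right)} = 5 \left(-8 + B\right) = -40 + 5 B$)
$- \frac{36}{-107} + \frac{50}{101 + g{\left(6 \right)}} = - \frac{36}{-107} + \frac{50}{101 + \left(-40 + 5 \cdot 6\right)} = \left(-36\right) \left(- \frac{1}{107}\right) + \frac{50}{101 + \left(-40 + 30\right)} = \frac{36}{107} + \frac{50}{101 - 10} = \frac{36}{107} + \frac{50}{91} = \frac{8626}{9737}$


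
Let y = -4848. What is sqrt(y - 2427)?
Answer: 5*I*sqrt(291) ≈ 85.294*I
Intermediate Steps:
sqrt(y - 2427) = sqrt(-4848 - 2427) = sqrt(-7275) = 5*I*sqrt(291)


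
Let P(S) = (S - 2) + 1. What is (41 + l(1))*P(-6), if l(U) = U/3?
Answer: -868/3 ≈ -289.33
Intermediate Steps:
l(U) = U/3 (l(U) = U*(1/3) = U/3)
P(S) = -1 + S (P(S) = (-2 + S) + 1 = -1 + S)
(41 + l(1))*P(-6) = (41 + (1/3)*1)*(-1 - 6) = (41 + 1/3)*(-7) = (124/3)*(-7) = -868/3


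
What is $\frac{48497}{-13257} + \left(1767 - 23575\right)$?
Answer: $- \frac{289157153}{13257} \approx -21812.0$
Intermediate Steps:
$\frac{48497}{-13257} + \left(1767 - 23575\right) = 48497 \left(- \frac{1}{13257}\right) - 21808 = - \frac{48497}{13257} - 21808 = - \frac{289157153}{13257}$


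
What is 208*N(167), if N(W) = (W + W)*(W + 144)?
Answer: 21605792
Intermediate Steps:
N(W) = 2*W*(144 + W) (N(W) = (2*W)*(144 + W) = 2*W*(144 + W))
208*N(167) = 208*(2*167*(144 + 167)) = 208*(2*167*311) = 208*103874 = 21605792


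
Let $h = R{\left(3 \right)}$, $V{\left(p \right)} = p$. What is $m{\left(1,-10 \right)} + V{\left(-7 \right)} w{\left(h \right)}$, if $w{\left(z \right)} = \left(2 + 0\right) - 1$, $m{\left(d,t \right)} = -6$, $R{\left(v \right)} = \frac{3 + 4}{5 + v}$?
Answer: $-13$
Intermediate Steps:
$R{\left(v \right)} = \frac{7}{5 + v}$
$h = \frac{7}{8}$ ($h = \frac{7}{5 + 3} = \frac{7}{8} \approx 0.875$)
$w{\left(z \right)} = 1$ ($w{\left(z \right)} = 2 - 1 = 1$)
$m{\left(1,-10 \right)} + V{\left(-7 \right)} w{\left(h \right)} = -6 - 7 = -13$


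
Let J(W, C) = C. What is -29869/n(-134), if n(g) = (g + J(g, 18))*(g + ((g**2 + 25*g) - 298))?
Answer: 29869/1644184 ≈ 0.018166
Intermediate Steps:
n(g) = (18 + g)*(-298 + g**2 + 26*g) (n(g) = (g + 18)*(g + ((g**2 + 25*g) - 298)) = (18 + g)*(g + (-298 + g**2 + 25*g)) = (18 + g)*(-298 + g**2 + 26*g))
-29869/n(-134) = -29869/(-5364 + (-134)**3 + 44*(-134)**2 + 170*(-134)) = -29869/(-5364 - 2406104 + 44*17956 - 22780) = -29869/(-5364 - 2406104 + 790064 - 22780) = -29869/(-1644184) = -29869*(-1/1644184) = 29869/1644184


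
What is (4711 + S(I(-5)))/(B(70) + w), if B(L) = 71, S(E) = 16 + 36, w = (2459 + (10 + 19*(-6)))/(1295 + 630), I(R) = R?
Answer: 1833755/27806 ≈ 65.948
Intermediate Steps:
w = 471/385 (w = (2459 + (10 - 114))/1925 = (2459 - 104)*(1/1925) = 2355*(1/1925) = 471/385 ≈ 1.2234)
S(E) = 52
(4711 + S(I(-5)))/(B(70) + w) = (4711 + 52)/(71 + 471/385) = 4763/(27806/385) = 4763*(385/27806) = 1833755/27806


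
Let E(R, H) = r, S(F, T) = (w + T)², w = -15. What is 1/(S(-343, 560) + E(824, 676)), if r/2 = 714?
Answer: 1/298453 ≈ 3.3506e-6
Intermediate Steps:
S(F, T) = (-15 + T)²
r = 1428 (r = 2*714 = 1428)
E(R, H) = 1428
1/(S(-343, 560) + E(824, 676)) = 1/((-15 + 560)² + 1428) = 1/(545² + 1428) = 1/(297025 + 1428) = 1/298453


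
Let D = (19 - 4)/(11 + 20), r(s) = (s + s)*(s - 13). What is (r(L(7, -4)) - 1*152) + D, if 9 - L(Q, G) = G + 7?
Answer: -7301/31 ≈ -235.52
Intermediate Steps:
L(Q, G) = 2 - G (L(Q, G) = 9 - (G + 7) = 9 - (7 + G) = 9 + (-7 - G) = 2 - G)
r(s) = 2*s*(-13 + s) (r(s) = (2*s)*(-13 + s) = 2*s*(-13 + s))
D = 15/31 ≈ 0.48387
(r(L(7, -4)) - 1*152) + D = (2*(2 - 1*(-4))*(-13 + (2 - 1*(-4))) - 1*152) + 15/31 = (2*(2 + 4)*(-13 + (2 + 4)) - 152) + 15/31 = (2*6*(-13 + 6) - 152) + 15/31 = (2*6*(-7) - 152) + 15/31 = (-84 - 152) + 15/31 = -236 + 15/31 = -7301/31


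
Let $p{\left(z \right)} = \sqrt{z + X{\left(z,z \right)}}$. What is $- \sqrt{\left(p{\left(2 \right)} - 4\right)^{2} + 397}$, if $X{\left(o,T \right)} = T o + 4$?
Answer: $- \sqrt{423 - 8 \sqrt{10}} \approx -19.942$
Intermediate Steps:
$X{\left(o,T \right)} = 4 + T o$
$p{\left(z \right)} = \sqrt{4 + z + z^{2}}$ ($p{\left(z \right)} = \sqrt{z + \left(4 + z z\right)} = \sqrt{z + \left(4 + z^{2}\right)} = \sqrt{4 + z + z^{2}}$)
$- \sqrt{\left(p{\left(2 \right)} - 4\right)^{2} + 397} = - \sqrt{\left(\sqrt{4 + 2 + 2^{2}} - 4\right)^{2} + 397} = - \sqrt{\left(\sqrt{4 + 2 + 4} - 4\right)^{2} + 397} = - \sqrt{\left(\sqrt{10} - 4\right)^{2} + 397} = - \sqrt{\left(-4 + \sqrt{10}\right)^{2} + 397} = - \sqrt{397 + \left(-4 + \sqrt{10}\right)^{2}}$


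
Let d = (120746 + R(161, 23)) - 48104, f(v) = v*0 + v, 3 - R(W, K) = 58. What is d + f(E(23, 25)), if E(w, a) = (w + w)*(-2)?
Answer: 72495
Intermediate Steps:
R(W, K) = -55 (R(W, K) = 3 - 1*58 = 3 - 58 = -55)
E(w, a) = -4*w (E(w, a) = (2*w)*(-2) = -4*w)
f(v) = v (f(v) = 0 + v = v)
d = 72587 (d = (120746 - 55) - 48104 = 120691 - 48104 = 72587)
d + f(E(23, 25)) = 72587 - 4*23 = 72587 - 92 = 72495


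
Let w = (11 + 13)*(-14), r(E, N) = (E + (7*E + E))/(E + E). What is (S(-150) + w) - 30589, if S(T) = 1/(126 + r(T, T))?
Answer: -8071423/261 ≈ -30925.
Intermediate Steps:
r(E, N) = 9/2 (r(E, N) = (E + 8*E)/((2*E)) = (9*E)*(1/(2*E)) = 9/2)
S(T) = 2/261 (S(T) = 1/(126 + 9/2) = 1/(261/2) = 2/261)
w = -336 (w = 24*(-14) = -336)
(S(-150) + w) - 30589 = (2/261 - 336) - 30589 = -87694/261 - 30589 = -8071423/261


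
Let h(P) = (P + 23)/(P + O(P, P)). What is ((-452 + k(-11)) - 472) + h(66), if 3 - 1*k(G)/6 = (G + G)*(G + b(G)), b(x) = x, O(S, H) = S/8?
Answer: -1131214/297 ≈ -3808.8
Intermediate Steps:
O(S, H) = S/8 (O(S, H) = S*(1/8) = S/8)
k(G) = 18 - 24*G**2 (k(G) = 18 - 6*(G + G)*(G + G) = 18 - 6*2*G*2*G = 18 - 24*G**2)
h(P) = 8*(23 + P)/(9*P) (h(P) = (P + 23)/(P + P/8) = (23 + P)/((9*P/8)) = (23 + P)*(8/(9*P)) = 8*(23 + P)/(9*P))
((-452 + k(-11)) - 472) + h(66) = ((-452 + (18 - 24*(-11)**2)) - 472) + (8/9)*(23 + 66)/66 = ((-452 + (18 - 24*121)) - 472) + (8/9)*(1/66)*89 = ((-452 + (18 - 2904)) - 472) + 356/297 = ((-452 - 2886) - 472) + 356/297 = (-3338 - 472) + 356/297 = -3810 + 356/297 = -1131214/297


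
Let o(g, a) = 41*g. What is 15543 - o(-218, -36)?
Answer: 24481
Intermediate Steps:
15543 - o(-218, -36) = 15543 - 41*(-218) = 15543 - 1*(-8938) = 15543 + 8938 = 24481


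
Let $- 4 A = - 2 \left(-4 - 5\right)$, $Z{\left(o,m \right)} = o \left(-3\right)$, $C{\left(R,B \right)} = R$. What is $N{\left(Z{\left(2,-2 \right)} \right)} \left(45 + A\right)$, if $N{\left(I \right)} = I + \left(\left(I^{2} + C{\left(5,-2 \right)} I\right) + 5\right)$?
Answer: $\frac{405}{2} \approx 202.5$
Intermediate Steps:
$Z{\left(o,m \right)} = - 3 o$
$A = - \frac{9}{2}$ ($A = - \frac{\left(-2\right) \left(-4 - 5\right)}{4} = - \frac{\left(-2\right) \left(-9\right)}{4} = \left(- \frac{1}{4}\right) 18 = - \frac{9}{2} \approx -4.5$)
$N{\left(I \right)} = 5 + I^{2} + 6 I$ ($N{\left(I \right)} = I + \left(\left(I^{2} + 5 I\right) + 5\right) = I + \left(5 + I^{2} + 5 I\right) = 5 + I^{2} + 6 I$)
$N{\left(Z{\left(2,-2 \right)} \right)} \left(45 + A\right) = \left(5 + \left(\left(-3\right) 2\right)^{2} + 6 \left(\left(-3\right) 2\right)\right) \left(45 - \frac{9}{2}\right) = \left(5 + \left(-6\right)^{2} + 6 \left(-6\right)\right) \frac{81}{2} = \left(5 + 36 - 36\right) \frac{81}{2} = 5 \cdot \frac{81}{2} = \frac{405}{2}$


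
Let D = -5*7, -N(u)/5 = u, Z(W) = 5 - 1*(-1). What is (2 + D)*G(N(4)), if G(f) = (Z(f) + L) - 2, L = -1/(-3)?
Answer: -143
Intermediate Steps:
Z(W) = 6 (Z(W) = 5 + 1 = 6)
L = ⅓ (L = -1*(-⅓) = ⅓ ≈ 0.33333)
N(u) = -5*u
G(f) = 13/3 (G(f) = (6 + ⅓) - 2 = 19/3 - 2 = 13/3)
D = -35
(2 + D)*G(N(4)) = (2 - 35)*(13/3) = -33*13/3 = -143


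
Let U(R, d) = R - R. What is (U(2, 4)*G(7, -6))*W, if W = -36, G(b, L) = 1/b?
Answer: 0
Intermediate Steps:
U(R, d) = 0
(U(2, 4)*G(7, -6))*W = (0/7)*(-36) = (0*(⅐))*(-36) = 0*(-36) = 0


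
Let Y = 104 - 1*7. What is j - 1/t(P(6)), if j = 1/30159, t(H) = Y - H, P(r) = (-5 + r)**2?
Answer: -10021/965088 ≈ -0.010384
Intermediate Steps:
Y = 97 (Y = 104 - 7 = 97)
t(H) = 97 - H
j = 1/30159 ≈ 3.3158e-5
j - 1/t(P(6)) = 1/30159 - 1/(97 - (-5 + 6)**2) = 1/30159 - 1/(97 - 1*1**2) = 1/30159 - 1/(97 - 1*1) = 1/30159 - 1/(97 - 1) = 1/30159 - 1/96 = -10021/965088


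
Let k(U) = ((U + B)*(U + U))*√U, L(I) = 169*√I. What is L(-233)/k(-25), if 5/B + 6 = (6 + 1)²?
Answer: 7267*√233/267500 ≈ 0.41468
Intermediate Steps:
B = 5/43 (B = 5/(-6 + (6 + 1)²) = 5/(-6 + 7²) = 5/(-6 + 49) = 5/43 ≈ 0.11628)
k(U) = 2*U^(3/2)*(5/43 + U) (k(U) = ((U + 5/43)*(U + U))*√U = ((5/43 + U)*(2*U))*√U = (2*U*(5/43 + U))*√U = 2*U^(3/2)*(5/43 + U))
L(-233)/k(-25) = (169*√(-233))/(((-25)^(3/2)*(10/43 + 2*(-25)))) = (169*(I*√233))/(((-125*I)*(10/43 - 50))) = (169*I*√233)/((-125*I*(-2140/43))) = (169*I*√233)/((267500*I/43)) = (169*I*√233)*(-43*I/267500) = 7267*√233/267500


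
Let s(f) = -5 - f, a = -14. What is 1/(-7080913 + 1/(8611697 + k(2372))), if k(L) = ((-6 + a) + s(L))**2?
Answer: -14357306/101662834700377 ≈ -1.4122e-7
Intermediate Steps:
k(L) = (-25 - L)**2 (k(L) = ((-6 - 14) + (-5 - L))**2 = (-20 + (-5 - L))**2 = (-25 - L)**2)
1/(-7080913 + 1/(8611697 + k(2372))) = 1/(-7080913 + 1/(8611697 + (25 + 2372)**2)) = 1/(-7080913 + 1/(8611697 + 2397**2)) = 1/(-7080913 + 1/(8611697 + 5745609)) = 1/(-7080913 + 1/14357306) = 1/(-101662834700377/14357306) = -14357306/101662834700377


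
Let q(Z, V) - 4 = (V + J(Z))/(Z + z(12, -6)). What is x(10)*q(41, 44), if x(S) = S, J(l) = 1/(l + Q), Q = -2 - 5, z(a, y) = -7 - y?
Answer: 6937/136 ≈ 51.007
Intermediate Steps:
Q = -7
J(l) = 1/(-7 + l) (J(l) = 1/(l - 7) = 1/(-7 + l))
q(Z, V) = 4 + (V + 1/(-7 + Z))/(-1 + Z) (q(Z, V) = 4 + (V + 1/(-7 + Z))/(Z + (-7 - 1*(-6))) = 4 + (V + 1/(-7 + Z))/(Z + (-7 + 6)) = 4 + (V + 1/(-7 + Z))/(Z - 1) = 4 + (V + 1/(-7 + Z))/(-1 + Z))
x(10)*q(41, 44) = 10*((1 + (-7 + 41)*(-4 + 44 + 4*41))/((-1 + 41)*(-7 + 41))) = 10*((1 + 34*(-4 + 44 + 164))/(40*34)) = 10*((1/40)*(1/34)*(1 + 34*204)) = 10*((1/40)*(1/34)*(1 + 6936)) = 10*((1/40)*(1/34)*6937) = 10*(6937/1360) = 6937/136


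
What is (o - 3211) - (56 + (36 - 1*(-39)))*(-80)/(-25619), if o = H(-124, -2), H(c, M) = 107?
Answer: -79531856/25619 ≈ -3104.4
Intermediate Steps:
o = 107
(o - 3211) - (56 + (36 - 1*(-39)))*(-80)/(-25619) = (107 - 3211) - (56 + (36 - 1*(-39)))*(-80)/(-25619) = -3104 - (56 + (36 + 39))*(-80)*(-1)/25619 = -3104 - (56 + 75)*(-80)*(-1)/25619 = -3104 - 131*(-80)*(-1)/25619 = -3104 - (-10480)*(-1)/25619 = -3104 - 1*10480/25619 = -3104 - 10480/25619 = -79531856/25619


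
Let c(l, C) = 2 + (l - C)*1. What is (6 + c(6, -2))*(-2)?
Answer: -32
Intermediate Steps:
c(l, C) = 2 + l - C (c(l, C) = 2 + (l - C) = 2 + l - C)
(6 + c(6, -2))*(-2) = (6 + (2 + 6 - 1*(-2)))*(-2) = (6 + (2 + 6 + 2))*(-2) = (6 + 10)*(-2) = 16*(-2) = -32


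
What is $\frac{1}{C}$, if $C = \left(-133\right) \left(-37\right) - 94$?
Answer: $\frac{1}{4827} \approx 0.00020717$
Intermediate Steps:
$C = 4827$ ($C = 4921 - 94 = 4827$)
$\frac{1}{C} = \frac{1}{4827}$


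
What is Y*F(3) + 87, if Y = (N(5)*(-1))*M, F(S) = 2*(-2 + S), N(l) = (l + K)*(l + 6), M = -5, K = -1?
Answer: 527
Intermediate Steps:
N(l) = (-1 + l)*(6 + l) (N(l) = (l - 1)*(l + 6) = (-1 + l)*(6 + l))
F(S) = -4 + 2*S
Y = 220 (Y = ((-6 + 5**2 + 5*5)*(-1))*(-5) = ((-6 + 25 + 25)*(-1))*(-5) = (44*(-1))*(-5) = -44*(-5) = 220)
Y*F(3) + 87 = 220*(-4 + 2*3) + 87 = 220*(-4 + 6) + 87 = 220*2 + 87 = 440 + 87 = 527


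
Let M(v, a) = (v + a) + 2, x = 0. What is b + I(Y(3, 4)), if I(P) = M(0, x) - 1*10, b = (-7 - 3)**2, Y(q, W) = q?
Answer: 92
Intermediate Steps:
M(v, a) = 2 + a + v (M(v, a) = (a + v) + 2 = 2 + a + v)
b = 100 (b = (-10)**2 = 100)
I(P) = -8 (I(P) = (2 + 0 + 0) - 1*10 = 2 - 10 = -8)
b + I(Y(3, 4)) = 100 - 8 = 92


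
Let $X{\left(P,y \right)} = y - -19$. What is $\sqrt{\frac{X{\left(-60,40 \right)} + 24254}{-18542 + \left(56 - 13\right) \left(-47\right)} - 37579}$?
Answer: $\frac{i \sqrt{15890290406270}}{20563} \approx 193.86 i$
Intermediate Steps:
$X{\left(P,y \right)} = 19 + y$ ($X{\left(P,y \right)} = y + 19 = 19 + y$)
$\sqrt{\frac{X{\left(-60,40 \right)} + 24254}{-18542 + \left(56 - 13\right) \left(-47\right)} - 37579} = \sqrt{\frac{\left(19 + 40\right) + 24254}{-18542 + \left(56 - 13\right) \left(-47\right)} - 37579} = \sqrt{\frac{59 + 24254}{-18542 + 43 \left(-47\right)} - 37579} = \sqrt{\frac{24313}{-18542 - 2021} - 37579} = \sqrt{\frac{24313}{-20563} - 37579} = \sqrt{24313 \left(- \frac{1}{20563}\right) - 37579} = \sqrt{- \frac{24313}{20563} - 37579} = \sqrt{- \frac{772761290}{20563}} = \frac{i \sqrt{15890290406270}}{20563}$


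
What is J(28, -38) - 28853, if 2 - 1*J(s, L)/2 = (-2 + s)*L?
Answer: -26873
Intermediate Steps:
J(s, L) = 4 - 2*L*(-2 + s) (J(s, L) = 4 - 2*(-2 + s)*L = 4 - 2*L*(-2 + s))
J(28, -38) - 28853 = (4 + 4*(-38) - 2*(-38)*28) - 28853 = (4 - 152 + 2128) - 28853 = 1980 - 28853 = -26873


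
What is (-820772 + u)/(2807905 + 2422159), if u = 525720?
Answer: -73763/1307516 ≈ -0.056415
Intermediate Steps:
(-820772 + u)/(2807905 + 2422159) = (-820772 + 525720)/(2807905 + 2422159) = -295052/5230064 = -295052*1/5230064 = -73763/1307516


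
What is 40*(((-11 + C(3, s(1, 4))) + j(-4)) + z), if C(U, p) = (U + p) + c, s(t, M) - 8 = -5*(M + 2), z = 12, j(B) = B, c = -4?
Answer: -1040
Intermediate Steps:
s(t, M) = -2 - 5*M (s(t, M) = 8 - 5*(M + 2) = 8 - 5*(2 + M) = 8 + (-10 - 5*M) = -2 - 5*M)
C(U, p) = -4 + U + p (C(U, p) = (U + p) - 4 = -4 + U + p)
40*(((-11 + C(3, s(1, 4))) + j(-4)) + z) = 40*(((-11 + (-4 + 3 + (-2 - 5*4))) - 4) + 12) = 40*(((-11 + (-4 + 3 + (-2 - 20))) - 4) + 12) = 40*(((-11 + (-4 + 3 - 22)) - 4) + 12) = 40*(((-11 - 23) - 4) + 12) = 40*((-34 - 4) + 12) = 40*(-38 + 12) = 40*(-26) = -1040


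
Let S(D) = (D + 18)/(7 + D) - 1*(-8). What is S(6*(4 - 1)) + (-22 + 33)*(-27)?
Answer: -7189/25 ≈ -287.56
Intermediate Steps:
S(D) = 8 + (18 + D)/(7 + D) (S(D) = (18 + D)/(7 + D) + 8 = 8 + (18 + D)/(7 + D))
S(6*(4 - 1)) + (-22 + 33)*(-27) = (74 + 9*(6*(4 - 1)))/(7 + 6*(4 - 1)) + (-22 + 33)*(-27) = (74 + 9*(6*3))/(7 + 6*3) + 11*(-27) = (74 + 9*18)/(7 + 18) - 297 = (74 + 162)/25 - 297 = (1/25)*236 - 297 = 236/25 - 297 = -7189/25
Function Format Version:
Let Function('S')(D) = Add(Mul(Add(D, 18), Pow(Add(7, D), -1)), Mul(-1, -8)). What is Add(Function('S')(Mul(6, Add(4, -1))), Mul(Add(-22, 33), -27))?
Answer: Rational(-7189, 25) ≈ -287.56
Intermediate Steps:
Function('S')(D) = Add(8, Mul(Pow(Add(7, D), -1), Add(18, D))) (Function('S')(D) = Add(Mul(Add(18, D), Pow(Add(7, D), -1)), 8) = Add(Mul(Pow(Add(7, D), -1), Add(18, D)), 8) = Add(8, Mul(Pow(Add(7, D), -1), Add(18, D))))
Add(Function('S')(Mul(6, Add(4, -1))), Mul(Add(-22, 33), -27)) = Add(Mul(Pow(Add(7, Mul(6, Add(4, -1))), -1), Add(74, Mul(9, Mul(6, Add(4, -1))))), Mul(Add(-22, 33), -27)) = Add(Mul(Pow(Add(7, Mul(6, 3)), -1), Add(74, Mul(9, Mul(6, 3)))), Mul(11, -27)) = Add(Mul(Pow(Add(7, 18), -1), Add(74, Mul(9, 18))), -297) = Add(Mul(Pow(25, -1), Add(74, 162)), -297) = Add(Mul(Rational(1, 25), 236), -297) = Add(Rational(236, 25), -297) = Rational(-7189, 25)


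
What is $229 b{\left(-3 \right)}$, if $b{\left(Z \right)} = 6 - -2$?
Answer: $1832$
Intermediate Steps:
$b{\left(Z \right)} = 8$ ($b{\left(Z \right)} = 6 + 2 = 8$)
$229 b{\left(-3 \right)} = 229 \cdot 8 = 1832$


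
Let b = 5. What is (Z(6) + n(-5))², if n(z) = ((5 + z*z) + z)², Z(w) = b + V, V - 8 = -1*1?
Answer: 405769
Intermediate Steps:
V = 7 (V = 8 - 1*1 = 8 - 1 = 7)
Z(w) = 12 (Z(w) = 5 + 7 = 12)
n(z) = (5 + z + z²)² (n(z) = ((5 + z²) + z)² = (5 + z + z²)²)
(Z(6) + n(-5))² = (12 + (5 - 5 + (-5)²)²)² = (12 + (5 - 5 + 25)²)² = (12 + 25²)² = (12 + 625)² = 637² = 405769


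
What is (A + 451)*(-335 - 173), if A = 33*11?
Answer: -413512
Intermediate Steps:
A = 363
(A + 451)*(-335 - 173) = (363 + 451)*(-335 - 173) = 814*(-508) = -413512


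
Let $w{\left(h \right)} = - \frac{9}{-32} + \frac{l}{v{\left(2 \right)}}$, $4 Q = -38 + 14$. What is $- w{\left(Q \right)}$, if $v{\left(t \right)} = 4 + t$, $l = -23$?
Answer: $\frac{341}{96} \approx 3.5521$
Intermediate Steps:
$Q = -6$ ($Q = \frac{-38 + 14}{4} = \frac{1}{4} \left(-24\right) = -6$)
$w{\left(h \right)} = - \frac{341}{96}$ ($w{\left(h \right)} = - \frac{9}{-32} - \frac{23}{4 + 2} = \left(-9\right) \left(- \frac{1}{32}\right) - \frac{23}{6} = \frac{9}{32} - \frac{23}{6} = - \frac{341}{96}$)
$- w{\left(Q \right)} = \left(-1\right) \left(- \frac{341}{96}\right) = \frac{341}{96}$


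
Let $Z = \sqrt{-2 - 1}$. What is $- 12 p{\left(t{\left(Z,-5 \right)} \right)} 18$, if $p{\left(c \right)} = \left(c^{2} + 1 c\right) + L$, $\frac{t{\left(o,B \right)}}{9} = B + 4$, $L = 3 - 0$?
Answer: $-16200$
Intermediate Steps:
$L = 3$ ($L = 3 + 0 = 3$)
$Z = i \sqrt{3}$ ($Z = \sqrt{-3} = i \sqrt{3} \approx 1.732 i$)
$t{\left(o,B \right)} = 36 + 9 B$ ($t{\left(o,B \right)} = 9 \left(B + 4\right) = 9 \left(4 + B\right) = 36 + 9 B$)
$p{\left(c \right)} = 3 + c + c^{2}$ ($p{\left(c \right)} = \left(c^{2} + 1 c\right) + 3 = \left(c^{2} + c\right) + 3 = \left(c + c^{2}\right) + 3 = 3 + c + c^{2}$)
$- 12 p{\left(t{\left(Z,-5 \right)} \right)} 18 = - 12 \left(3 + \left(36 + 9 \left(-5\right)\right) + \left(36 + 9 \left(-5\right)\right)^{2}\right) 18 = - 12 \left(3 + \left(36 - 45\right) + \left(36 - 45\right)^{2}\right) 18 = - 12 \left(3 - 9 + \left(-9\right)^{2}\right) 18 = - 12 \left(3 - 9 + 81\right) 18 = \left(-12\right) 75 \cdot 18 = \left(-900\right) 18 = -16200$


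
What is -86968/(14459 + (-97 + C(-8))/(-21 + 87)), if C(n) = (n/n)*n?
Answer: -1913296/318063 ≈ -6.0155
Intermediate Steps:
C(n) = n (C(n) = 1*n = n)
-86968/(14459 + (-97 + C(-8))/(-21 + 87)) = -86968/(14459 + (-97 - 8)/(-21 + 87)) = -86968/(14459 - 105/66) = -86968/(14459 + (1/66)*(-105)) = -86968/(14459 - 35/22) = -86968/318063/22 = -86968*22/318063 = -1913296/318063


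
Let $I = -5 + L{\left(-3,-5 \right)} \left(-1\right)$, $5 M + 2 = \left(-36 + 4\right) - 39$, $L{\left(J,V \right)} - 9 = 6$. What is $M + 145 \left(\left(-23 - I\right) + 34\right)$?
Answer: $\frac{22402}{5} \approx 4480.4$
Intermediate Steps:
$L{\left(J,V \right)} = 15$ ($L{\left(J,V \right)} = 9 + 6 = 15$)
$M = - \frac{73}{5}$ ($M = - \frac{2}{5} + \frac{\left(-36 + 4\right) - 39}{5} = - \frac{2}{5} + \frac{-32 - 39}{5} = - \frac{2}{5} + \frac{1}{5} \left(-71\right) = - \frac{2}{5} - \frac{71}{5} = - \frac{73}{5} \approx -14.6$)
$I = -20$ ($I = -5 + 15 \left(-1\right) = -5 - 15 = -20$)
$M + 145 \left(\left(-23 - I\right) + 34\right) = - \frac{73}{5} + 145 \left(\left(-23 - -20\right) + 34\right) = - \frac{73}{5} + 145 \left(\left(-23 + 20\right) + 34\right) = - \frac{73}{5} + 145 \left(-3 + 34\right) = - \frac{73}{5} + 145 \cdot 31 = - \frac{73}{5} + 4495 = \frac{22402}{5}$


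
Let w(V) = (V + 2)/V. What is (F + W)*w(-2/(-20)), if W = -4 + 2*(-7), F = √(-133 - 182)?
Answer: -378 + 63*I*√35 ≈ -378.0 + 372.71*I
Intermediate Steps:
w(V) = (2 + V)/V
F = 3*I*√35 (F = √(-315) = 3*I*√35 ≈ 17.748*I)
W = -18 (W = -4 - 14 = -18)
(F + W)*w(-2/(-20)) = (3*I*√35 - 18)*((2 - 2/(-20))/((-2/(-20)))) = (-18 + 3*I*√35)*((2 - 2*(-1/20))/((-2*(-1/20)))) = (-18 + 3*I*√35)*((2 + ⅒)/(⅒)) = (-18 + 3*I*√35)*(10*(21/10)) = (-18 + 3*I*√35)*21 = -378 + 63*I*√35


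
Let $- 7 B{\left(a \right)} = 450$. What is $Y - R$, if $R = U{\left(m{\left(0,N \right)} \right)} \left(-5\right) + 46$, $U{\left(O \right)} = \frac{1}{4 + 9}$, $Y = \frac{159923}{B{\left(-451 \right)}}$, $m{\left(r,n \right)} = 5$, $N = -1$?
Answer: $- \frac{14819843}{5850} \approx -2533.3$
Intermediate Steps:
$B{\left(a \right)} = - \frac{450}{7}$ ($B{\left(a \right)} = \left(- \frac{1}{7}\right) 450 = - \frac{450}{7}$)
$Y = - \frac{1119461}{450}$ ($Y = \frac{159923}{- \frac{450}{7}} = 159923 \left(- \frac{7}{450}\right) = - \frac{1119461}{450} \approx -2487.7$)
$U{\left(O \right)} = \frac{1}{13}$
$R = \frac{593}{13}$ ($R = \frac{1}{13} \left(-5\right) + 46 = - \frac{5}{13} + 46 = \frac{593}{13} \approx 45.615$)
$Y - R = - \frac{1119461}{450} - \frac{593}{13} = - \frac{14819843}{5850}$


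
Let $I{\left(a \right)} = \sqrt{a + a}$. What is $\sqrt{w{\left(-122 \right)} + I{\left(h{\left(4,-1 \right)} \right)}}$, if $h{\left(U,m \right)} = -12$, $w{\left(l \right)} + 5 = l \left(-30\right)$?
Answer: $\sqrt{3655 + 2 i \sqrt{6}} \approx 60.457 + 0.0405 i$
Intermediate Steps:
$w{\left(l \right)} = -5 - 30 l$ ($w{\left(l \right)} = -5 + l \left(-30\right) = -5 - 30 l$)
$I{\left(a \right)} = \sqrt{2} \sqrt{a}$ ($I{\left(a \right)} = \sqrt{2 a} = \sqrt{2} \sqrt{a}$)
$\sqrt{w{\left(-122 \right)} + I{\left(h{\left(4,-1 \right)} \right)}} = \sqrt{\left(-5 - -3660\right) + \sqrt{2} \sqrt{-12}} = \sqrt{\left(-5 + 3660\right) + \sqrt{2} \cdot 2 i \sqrt{3}} = \sqrt{3655 + 2 i \sqrt{6}}$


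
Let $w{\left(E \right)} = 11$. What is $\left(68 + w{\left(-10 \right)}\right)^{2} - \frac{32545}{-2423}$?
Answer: $\frac{15154488}{2423} \approx 6254.4$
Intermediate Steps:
$\left(68 + w{\left(-10 \right)}\right)^{2} - \frac{32545}{-2423} = \left(68 + 11\right)^{2} - \frac{32545}{-2423} = 79^{2} - - \frac{32545}{2423} = 6241 + \frac{32545}{2423} = \frac{15154488}{2423}$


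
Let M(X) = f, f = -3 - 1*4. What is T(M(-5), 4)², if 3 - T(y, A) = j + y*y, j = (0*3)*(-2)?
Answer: 2116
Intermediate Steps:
f = -7 (f = -3 - 4 = -7)
j = 0 (j = 0*(-2) = 0)
M(X) = -7
T(y, A) = 3 - y² (T(y, A) = 3 - (0 + y*y) = 3 - (0 + y²) = 3 - y²)
T(M(-5), 4)² = (3 - 1*(-7)²)² = (3 - 1*49)² = (3 - 49)² = (-46)² = 2116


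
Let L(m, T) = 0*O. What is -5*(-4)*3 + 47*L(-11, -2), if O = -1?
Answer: 60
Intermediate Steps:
L(m, T) = 0 (L(m, T) = 0*(-1) = 0)
-5*(-4)*3 + 47*L(-11, -2) = -5*(-4)*3 + 47*0 = 20*3 + 0 = 60 + 0 = 60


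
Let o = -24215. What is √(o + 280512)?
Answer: √256297 ≈ 506.26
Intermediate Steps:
√(o + 280512) = √(-24215 + 280512) = √256297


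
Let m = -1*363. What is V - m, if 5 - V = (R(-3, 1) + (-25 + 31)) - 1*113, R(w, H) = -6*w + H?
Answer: 456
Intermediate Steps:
R(w, H) = H - 6*w
m = -363
V = 93 (V = 5 - (((1 - 6*(-3)) + (-25 + 31)) - 1*113) = 5 - (((1 + 18) + 6) - 113) = 5 - ((19 + 6) - 113) = 5 - (25 - 113) = 5 - 1*(-88) = 5 + 88 = 93)
V - m = 93 - 1*(-363) = 93 + 363 = 456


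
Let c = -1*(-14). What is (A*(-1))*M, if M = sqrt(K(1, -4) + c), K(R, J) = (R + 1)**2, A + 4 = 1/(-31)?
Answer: 375*sqrt(2)/31 ≈ 17.107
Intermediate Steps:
c = 14
A = -125/31 (A = -4 + 1/(-31) = -4 - 1/31 = -125/31 ≈ -4.0323)
K(R, J) = (1 + R)**2
M = 3*sqrt(2) (M = sqrt((1 + 1)**2 + 14) = sqrt(2**2 + 14) = sqrt(4 + 14) = sqrt(18) = 3*sqrt(2) ≈ 4.2426)
(A*(-1))*M = (-125/31*(-1))*(3*sqrt(2)) = 125*(3*sqrt(2))/31 = 375*sqrt(2)/31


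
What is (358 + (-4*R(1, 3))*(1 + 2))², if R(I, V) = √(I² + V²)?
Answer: 129604 - 8592*√10 ≈ 1.0243e+5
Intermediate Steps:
(358 + (-4*R(1, 3))*(1 + 2))² = (358 + (-4*√(1² + 3²))*(1 + 2))² = (358 - 4*√(1 + 9)*3)² = (358 - 4*√10*3)² = (358 - 12*√10)²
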